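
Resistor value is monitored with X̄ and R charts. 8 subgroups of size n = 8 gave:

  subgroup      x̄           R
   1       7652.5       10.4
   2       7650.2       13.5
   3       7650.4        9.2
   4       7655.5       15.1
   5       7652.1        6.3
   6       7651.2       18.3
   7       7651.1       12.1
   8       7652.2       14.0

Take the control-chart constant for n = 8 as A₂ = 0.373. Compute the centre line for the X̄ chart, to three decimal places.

7651.900

X̄̄ = (7652.5 + 7650.2 + 7650.4 + 7655.5 + 7652.1 + 7651.2 + 7651.1 + 7652.2) / 8 = 61215.2000 / 8 = 7651.9000
CL = X̄̄ = 7651.9000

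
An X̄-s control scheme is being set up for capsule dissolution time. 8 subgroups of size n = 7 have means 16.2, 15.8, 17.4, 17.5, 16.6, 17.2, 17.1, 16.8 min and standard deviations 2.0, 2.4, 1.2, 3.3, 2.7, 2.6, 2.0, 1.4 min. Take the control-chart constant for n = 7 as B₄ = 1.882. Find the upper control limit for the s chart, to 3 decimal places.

s̄ = (2.0 + 2.4 + 1.2 + 3.3 + 2.7 + 2.6 + 2.0 + 1.4) / 8 = 2.2000
UCL_s = B₄·s̄ = 1.882 × 2.2000 = 4.1404

4.140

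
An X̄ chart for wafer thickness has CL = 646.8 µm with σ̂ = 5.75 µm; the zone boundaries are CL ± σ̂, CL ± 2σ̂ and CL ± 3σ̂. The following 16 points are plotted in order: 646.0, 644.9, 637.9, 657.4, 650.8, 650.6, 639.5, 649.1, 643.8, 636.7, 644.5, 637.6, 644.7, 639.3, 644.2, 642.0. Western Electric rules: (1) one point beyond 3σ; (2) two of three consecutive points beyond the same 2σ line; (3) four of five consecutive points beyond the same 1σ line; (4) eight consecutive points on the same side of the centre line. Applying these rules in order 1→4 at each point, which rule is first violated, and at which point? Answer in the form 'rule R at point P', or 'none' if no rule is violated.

Zone of each point (C = within 1σ̂, B = 1σ̂–2σ̂, A = 2σ̂–3σ̂, * = beyond 3σ̂; sign = side of CL): 1:-C, 2:-C, 3:-B, 4:+B, 5:+C, 6:+C, 7:-B, 8:+C, 9:-C, 10:-B, 11:-C, 12:-B, 13:-C, 14:-B, 15:-C, 16:-C
Rule 4 (eight consecutive points on the same side of the centre line) is satisfied at point 16.

rule 4 at point 16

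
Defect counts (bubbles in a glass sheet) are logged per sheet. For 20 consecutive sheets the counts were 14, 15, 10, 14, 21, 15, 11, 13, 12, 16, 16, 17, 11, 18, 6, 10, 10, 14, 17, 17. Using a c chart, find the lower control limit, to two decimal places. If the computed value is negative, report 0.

c̄ = (14 + 15 + 10 + 14 + 21 + 15 + 11 + 13 + 12 + 16 + 16 + 17 + 11 + 18 + 6 + 10 + 10 + 14 + 17 + 17) / 20 = 277 / 20 = 13.8500
LCL = c̄ − 3√c̄ = 13.8500 − 3 × 3.7216 = 2.6853

2.69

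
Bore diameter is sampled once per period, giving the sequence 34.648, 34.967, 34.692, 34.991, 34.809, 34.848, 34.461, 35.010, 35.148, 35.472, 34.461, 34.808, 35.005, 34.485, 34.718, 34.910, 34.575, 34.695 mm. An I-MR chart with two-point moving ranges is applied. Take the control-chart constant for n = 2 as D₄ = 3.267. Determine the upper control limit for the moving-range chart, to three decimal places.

Moving ranges: 0.319, 0.275, 0.299, 0.182, 0.039, 0.387, 0.549, 0.138, 0.324, 1.011, 0.347, 0.197, 0.520, 0.233, 0.192, 0.335, 0.120; M̄R̄ = 5.4670 / 17 = 0.3216
UCL_MR = D₄·M̄R̄ = 3.267 × 0.3216 = 1.0506

1.051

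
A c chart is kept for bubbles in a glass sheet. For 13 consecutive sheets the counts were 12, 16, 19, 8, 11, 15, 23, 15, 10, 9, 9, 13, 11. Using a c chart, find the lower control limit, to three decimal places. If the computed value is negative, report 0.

2.273

c̄ = (12 + 16 + 19 + 8 + 11 + 15 + 23 + 15 + 10 + 9 + 9 + 13 + 11) / 13 = 171 / 13 = 13.1538
LCL = c̄ − 3√c̄ = 13.1538 − 3 × 3.6268 = 2.2734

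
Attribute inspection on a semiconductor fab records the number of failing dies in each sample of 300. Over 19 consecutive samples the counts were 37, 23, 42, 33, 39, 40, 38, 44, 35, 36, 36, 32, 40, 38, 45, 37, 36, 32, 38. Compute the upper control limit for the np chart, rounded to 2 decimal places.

53.96

p̄ = Σdᵢ / (k·n) = 701 / (19 × 300) = 0.12298
UCL = np̄ + 3·√(np̄(1−p̄)) = 36.8947 + 3 × √(36.8947×0.87702) = 36.8947 + 3 × 5.6884 = 53.9598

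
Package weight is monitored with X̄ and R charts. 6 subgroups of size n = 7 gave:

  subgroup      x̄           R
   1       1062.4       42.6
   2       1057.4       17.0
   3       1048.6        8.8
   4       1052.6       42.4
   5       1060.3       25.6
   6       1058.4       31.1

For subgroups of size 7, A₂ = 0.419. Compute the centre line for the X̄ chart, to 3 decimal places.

1056.617

X̄̄ = (1062.4 + 1057.4 + 1048.6 + 1052.6 + 1060.3 + 1058.4) / 6 = 6339.7000 / 6 = 1056.6167
CL = X̄̄ = 1056.6167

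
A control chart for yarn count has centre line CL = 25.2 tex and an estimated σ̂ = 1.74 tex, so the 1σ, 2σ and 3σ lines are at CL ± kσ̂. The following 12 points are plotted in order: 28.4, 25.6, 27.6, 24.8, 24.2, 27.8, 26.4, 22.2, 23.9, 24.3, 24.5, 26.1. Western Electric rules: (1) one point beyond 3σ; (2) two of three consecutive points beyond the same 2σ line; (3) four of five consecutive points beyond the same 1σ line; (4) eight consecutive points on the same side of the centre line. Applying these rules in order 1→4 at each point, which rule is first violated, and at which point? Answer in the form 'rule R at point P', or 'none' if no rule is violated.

Zone of each point (C = within 1σ̂, B = 1σ̂–2σ̂, A = 2σ̂–3σ̂, * = beyond 3σ̂; sign = side of CL): 1:+B, 2:+C, 3:+B, 4:-C, 5:-C, 6:+B, 7:+C, 8:-B, 9:-C, 10:-C, 11:-C, 12:+C
No rule fires across all 12 points.

none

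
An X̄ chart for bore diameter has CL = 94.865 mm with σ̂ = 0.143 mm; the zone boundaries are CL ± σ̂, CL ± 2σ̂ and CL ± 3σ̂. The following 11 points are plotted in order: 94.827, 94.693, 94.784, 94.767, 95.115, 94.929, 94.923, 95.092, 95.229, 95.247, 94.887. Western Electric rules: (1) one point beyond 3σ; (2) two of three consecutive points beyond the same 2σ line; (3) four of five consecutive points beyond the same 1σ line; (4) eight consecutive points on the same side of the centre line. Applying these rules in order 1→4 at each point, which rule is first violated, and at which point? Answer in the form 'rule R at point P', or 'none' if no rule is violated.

Zone of each point (C = within 1σ̂, B = 1σ̂–2σ̂, A = 2σ̂–3σ̂, * = beyond 3σ̂; sign = side of CL): 1:-C, 2:-B, 3:-C, 4:-C, 5:+B, 6:+C, 7:+C, 8:+B, 9:+A, 10:+A, 11:+C
Rule 2 (two of three consecutive points beyond the same 2σ limit) is satisfied at point 10.

rule 2 at point 10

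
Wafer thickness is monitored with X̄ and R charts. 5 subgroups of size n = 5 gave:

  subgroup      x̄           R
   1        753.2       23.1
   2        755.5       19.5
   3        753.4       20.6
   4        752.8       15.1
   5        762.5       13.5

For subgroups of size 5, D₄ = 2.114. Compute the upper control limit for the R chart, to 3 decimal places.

38.813

R̄ = (23.1 + 19.5 + 20.6 + 15.1 + 13.5) / 5 = 91.8000 / 5 = 18.3600
UCL_R = D₄·R̄ = 2.114 × 18.3600 = 38.8130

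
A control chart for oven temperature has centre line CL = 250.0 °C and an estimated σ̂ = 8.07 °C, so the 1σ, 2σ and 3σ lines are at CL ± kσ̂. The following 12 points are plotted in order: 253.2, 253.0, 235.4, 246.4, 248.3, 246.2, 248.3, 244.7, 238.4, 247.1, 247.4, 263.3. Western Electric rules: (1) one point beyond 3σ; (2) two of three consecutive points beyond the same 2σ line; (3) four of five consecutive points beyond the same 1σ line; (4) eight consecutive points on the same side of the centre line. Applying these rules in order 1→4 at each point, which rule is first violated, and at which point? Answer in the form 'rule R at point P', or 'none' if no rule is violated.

Zone of each point (C = within 1σ̂, B = 1σ̂–2σ̂, A = 2σ̂–3σ̂, * = beyond 3σ̂; sign = side of CL): 1:+C, 2:+C, 3:-B, 4:-C, 5:-C, 6:-C, 7:-C, 8:-C, 9:-B, 10:-C, 11:-C, 12:+B
Rule 4 (eight consecutive points on the same side of the centre line) is satisfied at point 10.

rule 4 at point 10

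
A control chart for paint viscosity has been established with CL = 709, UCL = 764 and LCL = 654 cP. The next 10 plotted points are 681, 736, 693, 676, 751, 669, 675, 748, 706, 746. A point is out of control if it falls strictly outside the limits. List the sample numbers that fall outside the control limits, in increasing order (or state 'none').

none

All 10 points lie within [654, 764].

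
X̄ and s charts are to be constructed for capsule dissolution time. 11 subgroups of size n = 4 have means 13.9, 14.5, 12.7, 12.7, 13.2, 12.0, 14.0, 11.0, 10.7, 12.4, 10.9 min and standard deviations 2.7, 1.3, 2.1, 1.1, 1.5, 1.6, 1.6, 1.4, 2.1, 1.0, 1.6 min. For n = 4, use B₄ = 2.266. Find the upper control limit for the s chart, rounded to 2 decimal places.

3.71

s̄ = (2.7 + 1.3 + 2.1 + 1.1 + 1.5 + 1.6 + 1.6 + 1.4 + 2.1 + 1.0 + 1.6) / 11 = 1.6364
UCL_s = B₄·s̄ = 2.266 × 1.6364 = 3.7080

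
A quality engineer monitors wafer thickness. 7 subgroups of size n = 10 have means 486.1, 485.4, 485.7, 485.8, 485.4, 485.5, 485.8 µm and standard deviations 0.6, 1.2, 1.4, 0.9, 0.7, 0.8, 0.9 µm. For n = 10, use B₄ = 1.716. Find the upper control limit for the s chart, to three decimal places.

s̄ = (0.6 + 1.2 + 1.4 + 0.9 + 0.7 + 0.8 + 0.9) / 7 = 0.9286
UCL_s = B₄·s̄ = 1.716 × 0.9286 = 1.5934

1.593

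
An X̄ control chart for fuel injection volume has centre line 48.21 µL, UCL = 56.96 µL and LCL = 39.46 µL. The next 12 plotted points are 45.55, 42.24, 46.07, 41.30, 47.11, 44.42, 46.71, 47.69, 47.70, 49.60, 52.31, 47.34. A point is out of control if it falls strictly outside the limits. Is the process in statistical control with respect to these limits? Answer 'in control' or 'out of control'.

in control

All 12 points lie within [39.46, 56.96].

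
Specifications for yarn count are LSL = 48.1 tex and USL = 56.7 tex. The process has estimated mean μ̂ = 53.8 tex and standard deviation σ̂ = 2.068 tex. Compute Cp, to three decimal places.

0.693

Cp = (USL − LSL) / (6σ̂) = (56.7 − 48.1) / (6 × 2.068) = 8.6000 / 12.4080 = 0.6931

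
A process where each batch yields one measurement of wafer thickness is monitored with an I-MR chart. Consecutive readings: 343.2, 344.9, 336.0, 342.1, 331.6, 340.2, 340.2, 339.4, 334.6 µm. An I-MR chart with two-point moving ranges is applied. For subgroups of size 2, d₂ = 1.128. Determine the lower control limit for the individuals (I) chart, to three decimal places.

X̄ = (343.2 + 344.9 + 336.0 + 342.1 + 331.6 + 340.2 + 340.2 + 339.4 + 334.6) / 9 = 339.1333
Moving ranges: 1.7, 8.9, 6.1, 10.5, 8.6, 0.0, 0.8, 4.8; M̄R̄ = 41.4000 / 8 = 5.1750
LCL = X̄ − 3·M̄R̄/d₂ = 339.1333 − 3 × 5.1750 / 1.128 = 325.3700

325.370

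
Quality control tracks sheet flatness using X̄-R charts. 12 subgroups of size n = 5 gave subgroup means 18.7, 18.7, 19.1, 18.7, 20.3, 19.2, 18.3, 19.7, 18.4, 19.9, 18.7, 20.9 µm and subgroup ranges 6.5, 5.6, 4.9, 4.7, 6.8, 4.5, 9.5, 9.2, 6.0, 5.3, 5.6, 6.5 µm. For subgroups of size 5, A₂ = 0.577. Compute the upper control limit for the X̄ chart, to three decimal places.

X̄̄ = (18.7 + 18.7 + 19.1 + 18.7 + 20.3 + 19.2 + 18.3 + 19.7 + 18.4 + 19.9 + 18.7 + 20.9) / 12 = 230.6000 / 12 = 19.2167
R̄ = (6.5 + 5.6 + 4.9 + 4.7 + 6.8 + 4.5 + 9.5 + 9.2 + 6.0 + 5.3 + 5.6 + 6.5) / 12 = 75.1000 / 12 = 6.2583
UCL = X̄̄ + A₂·R̄ = 19.2167 + 0.577 × 6.2583 = 22.8277

22.828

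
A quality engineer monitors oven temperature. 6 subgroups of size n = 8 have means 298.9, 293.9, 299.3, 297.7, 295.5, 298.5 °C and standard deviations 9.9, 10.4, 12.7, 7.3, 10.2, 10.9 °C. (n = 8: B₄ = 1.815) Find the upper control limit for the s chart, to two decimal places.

18.57

s̄ = (9.9 + 10.4 + 12.7 + 7.3 + 10.2 + 10.9) / 6 = 10.2333
UCL_s = B₄·s̄ = 1.815 × 10.2333 = 18.5735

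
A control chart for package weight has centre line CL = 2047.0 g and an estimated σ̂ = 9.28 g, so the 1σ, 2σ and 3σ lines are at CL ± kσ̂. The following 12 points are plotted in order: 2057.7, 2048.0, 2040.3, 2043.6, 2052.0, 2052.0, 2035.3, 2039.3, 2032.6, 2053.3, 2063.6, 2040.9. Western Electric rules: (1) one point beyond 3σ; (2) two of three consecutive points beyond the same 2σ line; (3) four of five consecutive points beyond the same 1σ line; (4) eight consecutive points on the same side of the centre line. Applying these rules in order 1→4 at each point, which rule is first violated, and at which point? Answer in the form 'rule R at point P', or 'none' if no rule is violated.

Zone of each point (C = within 1σ̂, B = 1σ̂–2σ̂, A = 2σ̂–3σ̂, * = beyond 3σ̂; sign = side of CL): 1:+B, 2:+C, 3:-C, 4:-C, 5:+C, 6:+C, 7:-B, 8:-C, 9:-B, 10:+C, 11:+B, 12:-C
No rule fires across all 12 points.

none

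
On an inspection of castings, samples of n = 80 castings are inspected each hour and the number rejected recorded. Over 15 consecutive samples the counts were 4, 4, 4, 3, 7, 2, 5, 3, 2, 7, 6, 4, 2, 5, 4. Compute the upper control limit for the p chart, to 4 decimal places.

0.1259

p̄ = Σdᵢ / (k·n) = 62 / (15 × 80) = 0.05167
UCL = p̄ + 3·√(p̄(1−p̄)/n) = 0.05167 + 3 × √(0.05167×0.94833/80) = 0.05167 + 3 × 0.02475 = 0.12591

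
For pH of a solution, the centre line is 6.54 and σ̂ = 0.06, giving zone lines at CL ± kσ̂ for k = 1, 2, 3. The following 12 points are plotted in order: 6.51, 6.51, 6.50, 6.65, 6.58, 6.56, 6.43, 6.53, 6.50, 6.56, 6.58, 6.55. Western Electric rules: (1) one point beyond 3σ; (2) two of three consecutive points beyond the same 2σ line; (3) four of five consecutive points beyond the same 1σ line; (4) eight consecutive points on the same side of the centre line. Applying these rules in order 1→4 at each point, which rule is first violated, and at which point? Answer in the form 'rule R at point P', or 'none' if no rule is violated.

none

Zone of each point (C = within 1σ̂, B = 1σ̂–2σ̂, A = 2σ̂–3σ̂, * = beyond 3σ̂; sign = side of CL): 1:-C, 2:-C, 3:-C, 4:+B, 5:+C, 6:+C, 7:-B, 8:-C, 9:-C, 10:+C, 11:+C, 12:+C
No rule fires across all 12 points.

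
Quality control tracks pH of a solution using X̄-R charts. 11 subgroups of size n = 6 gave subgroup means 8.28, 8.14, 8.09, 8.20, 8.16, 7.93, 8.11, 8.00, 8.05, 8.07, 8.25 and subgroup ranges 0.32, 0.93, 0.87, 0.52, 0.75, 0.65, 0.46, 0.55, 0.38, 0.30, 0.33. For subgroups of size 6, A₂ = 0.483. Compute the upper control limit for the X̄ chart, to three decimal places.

8.382

X̄̄ = (8.28 + 8.14 + 8.09 + 8.20 + 8.16 + 7.93 + 8.11 + 8.00 + 8.05 + 8.07 + 8.25) / 11 = 89.2800 / 11 = 8.1164
R̄ = (0.32 + 0.93 + 0.87 + 0.52 + 0.75 + 0.65 + 0.46 + 0.55 + 0.38 + 0.30 + 0.33) / 11 = 6.0600 / 11 = 0.5509
UCL = X̄̄ + A₂·R̄ = 8.1164 + 0.483 × 0.5509 = 8.3825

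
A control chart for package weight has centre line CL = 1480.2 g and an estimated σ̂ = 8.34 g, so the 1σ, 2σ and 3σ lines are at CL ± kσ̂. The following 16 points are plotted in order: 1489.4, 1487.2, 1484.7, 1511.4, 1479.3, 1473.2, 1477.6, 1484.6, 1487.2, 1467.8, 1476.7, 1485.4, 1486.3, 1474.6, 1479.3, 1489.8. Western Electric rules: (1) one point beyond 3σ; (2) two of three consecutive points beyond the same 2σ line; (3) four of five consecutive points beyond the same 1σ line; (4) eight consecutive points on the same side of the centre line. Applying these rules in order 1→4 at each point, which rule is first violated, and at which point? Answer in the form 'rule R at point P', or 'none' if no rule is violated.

Zone of each point (C = within 1σ̂, B = 1σ̂–2σ̂, A = 2σ̂–3σ̂, * = beyond 3σ̂; sign = side of CL): 1:+B, 2:+C, 3:+C, 4:+*, 5:-C, 6:-C, 7:-C, 8:+C, 9:+C, 10:-B, 11:-C, 12:+C, 13:+C, 14:-C, 15:-C, 16:+B
Rule 1 (one point beyond the 3σ limits) is satisfied at point 4.

rule 1 at point 4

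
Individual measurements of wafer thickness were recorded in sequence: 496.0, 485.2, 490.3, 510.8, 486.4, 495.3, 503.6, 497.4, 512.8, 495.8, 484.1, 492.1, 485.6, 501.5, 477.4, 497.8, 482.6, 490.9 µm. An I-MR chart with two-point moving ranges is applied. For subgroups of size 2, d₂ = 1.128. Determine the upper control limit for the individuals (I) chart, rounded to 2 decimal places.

X̄ = (496.0 + 485.2 + 490.3 + 510.8 + 486.4 + 495.3 + 503.6 + 497.4 + 512.8 + 495.8 + 484.1 + 492.1 + 485.6 + 501.5 + 477.4 + 497.8 + 482.6 + 490.9) / 18 = 493.6444
Moving ranges: 10.8, 5.1, 20.5, 24.4, 8.9, 8.3, 6.2, 15.4, 17.0, 11.7, 8.0, 6.5, 15.9, 24.1, 20.4, 15.2, 8.3; M̄R̄ = 226.7000 / 17 = 13.3353
UCL = X̄ + 3·M̄R̄/d₂ = 493.6444 + 3 × 13.3353 / 1.128 = 529.1107

529.11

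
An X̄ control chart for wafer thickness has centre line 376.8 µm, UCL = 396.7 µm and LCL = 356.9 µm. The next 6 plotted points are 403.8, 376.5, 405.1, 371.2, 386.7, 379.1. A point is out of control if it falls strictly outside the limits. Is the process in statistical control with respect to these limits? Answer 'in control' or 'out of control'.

out of control

Compare each point to [356.9, 396.7]: sample 1 = 403.8 > UCL; sample 3 = 405.1 > UCL.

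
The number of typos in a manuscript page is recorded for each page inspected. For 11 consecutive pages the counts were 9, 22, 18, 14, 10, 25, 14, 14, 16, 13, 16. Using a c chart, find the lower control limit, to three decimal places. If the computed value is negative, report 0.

3.717

c̄ = (9 + 22 + 18 + 14 + 10 + 25 + 14 + 14 + 16 + 13 + 16) / 11 = 171 / 11 = 15.5455
LCL = c̄ − 3√c̄ = 15.5455 − 3 × 3.9428 = 3.7171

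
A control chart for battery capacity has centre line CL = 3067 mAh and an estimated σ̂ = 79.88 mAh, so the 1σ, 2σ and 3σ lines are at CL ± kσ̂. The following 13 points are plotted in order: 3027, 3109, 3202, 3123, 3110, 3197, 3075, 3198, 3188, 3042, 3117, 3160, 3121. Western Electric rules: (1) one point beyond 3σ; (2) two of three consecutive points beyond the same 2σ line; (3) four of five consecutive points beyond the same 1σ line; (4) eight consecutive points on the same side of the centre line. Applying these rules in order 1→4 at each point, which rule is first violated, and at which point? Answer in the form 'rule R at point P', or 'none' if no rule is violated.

Zone of each point (C = within 1σ̂, B = 1σ̂–2σ̂, A = 2σ̂–3σ̂, * = beyond 3σ̂; sign = side of CL): 1:-C, 2:+C, 3:+B, 4:+C, 5:+C, 6:+B, 7:+C, 8:+B, 9:+B, 10:-C, 11:+C, 12:+B, 13:+C
Rule 4 (eight consecutive points on the same side of the centre line) is satisfied at point 9.

rule 4 at point 9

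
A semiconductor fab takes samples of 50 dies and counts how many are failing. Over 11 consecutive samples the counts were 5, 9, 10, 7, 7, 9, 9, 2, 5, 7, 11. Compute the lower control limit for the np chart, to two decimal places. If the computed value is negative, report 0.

p̄ = Σdᵢ / (k·n) = 81 / (11 × 50) = 0.14727
LCL = np̄ − 3·√(np̄(1−p̄)) = 7.3636 − 3 × 2.5058 = -0.1538 → 0 (negative, so LCL = 0)

0.00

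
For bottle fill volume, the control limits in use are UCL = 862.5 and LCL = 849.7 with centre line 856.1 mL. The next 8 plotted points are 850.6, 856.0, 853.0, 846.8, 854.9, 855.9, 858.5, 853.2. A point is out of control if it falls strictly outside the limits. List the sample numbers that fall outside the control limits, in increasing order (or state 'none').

Compare each point to [849.7, 862.5]: sample 4 = 846.8 < LCL.

4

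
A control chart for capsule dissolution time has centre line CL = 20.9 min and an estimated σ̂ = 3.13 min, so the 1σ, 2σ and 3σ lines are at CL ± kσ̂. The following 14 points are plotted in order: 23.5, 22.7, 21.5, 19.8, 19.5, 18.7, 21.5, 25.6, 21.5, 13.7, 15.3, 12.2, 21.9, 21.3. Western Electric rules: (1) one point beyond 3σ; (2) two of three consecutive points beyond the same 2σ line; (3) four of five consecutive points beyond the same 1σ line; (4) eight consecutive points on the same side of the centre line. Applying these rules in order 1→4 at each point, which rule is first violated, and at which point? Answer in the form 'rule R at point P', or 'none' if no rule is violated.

rule 2 at point 12

Zone of each point (C = within 1σ̂, B = 1σ̂–2σ̂, A = 2σ̂–3σ̂, * = beyond 3σ̂; sign = side of CL): 1:+C, 2:+C, 3:+C, 4:-C, 5:-C, 6:-C, 7:+C, 8:+B, 9:+C, 10:-A, 11:-B, 12:-A, 13:+C, 14:+C
Rule 2 (two of three consecutive points beyond the same 2σ limit) is satisfied at point 12.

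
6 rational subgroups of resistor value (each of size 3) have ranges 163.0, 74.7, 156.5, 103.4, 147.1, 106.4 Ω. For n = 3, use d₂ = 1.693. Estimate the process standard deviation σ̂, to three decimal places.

73.942

R̄ = (163.0 + 74.7 + 156.5 + 103.4 + 147.1 + 106.4) / 6 = 125.1833
σ̂ = R̄ / d₂ = 125.1833 / 1.693 = 73.9417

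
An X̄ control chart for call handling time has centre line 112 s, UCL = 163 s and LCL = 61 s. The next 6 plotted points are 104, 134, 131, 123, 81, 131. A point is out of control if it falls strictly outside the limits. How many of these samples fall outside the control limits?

0

All 6 points lie within [61, 163].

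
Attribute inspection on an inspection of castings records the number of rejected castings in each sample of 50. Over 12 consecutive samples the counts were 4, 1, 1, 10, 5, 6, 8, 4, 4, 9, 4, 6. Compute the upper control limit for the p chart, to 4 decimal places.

p̄ = Σdᵢ / (k·n) = 62 / (12 × 50) = 0.10333
UCL = p̄ + 3·√(p̄(1−p̄)/n) = 0.10333 + 3 × √(0.10333×0.89667/50) = 0.10333 + 3 × 0.04305 = 0.23248

0.2325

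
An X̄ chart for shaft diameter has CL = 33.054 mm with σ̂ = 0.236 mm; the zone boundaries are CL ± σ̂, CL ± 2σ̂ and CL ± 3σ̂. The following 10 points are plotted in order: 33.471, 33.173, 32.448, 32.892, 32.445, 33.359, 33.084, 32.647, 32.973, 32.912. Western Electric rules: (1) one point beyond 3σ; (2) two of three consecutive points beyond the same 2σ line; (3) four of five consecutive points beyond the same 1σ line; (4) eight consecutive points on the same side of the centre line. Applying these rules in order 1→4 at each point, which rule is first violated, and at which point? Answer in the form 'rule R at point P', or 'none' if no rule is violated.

rule 2 at point 5

Zone of each point (C = within 1σ̂, B = 1σ̂–2σ̂, A = 2σ̂–3σ̂, * = beyond 3σ̂; sign = side of CL): 1:+B, 2:+C, 3:-A, 4:-C, 5:-A, 6:+B, 7:+C, 8:-B, 9:-C, 10:-C
Rule 2 (two of three consecutive points beyond the same 2σ limit) is satisfied at point 5.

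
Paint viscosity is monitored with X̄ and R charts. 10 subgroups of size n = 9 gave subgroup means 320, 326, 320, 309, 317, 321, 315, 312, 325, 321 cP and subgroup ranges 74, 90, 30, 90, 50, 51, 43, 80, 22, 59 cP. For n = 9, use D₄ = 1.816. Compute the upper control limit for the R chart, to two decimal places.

106.96

R̄ = (74 + 90 + 30 + 90 + 50 + 51 + 43 + 80 + 22 + 59) / 10 = 589.0000 / 10 = 58.9000
UCL_R = D₄·R̄ = 1.816 × 58.9000 = 106.9624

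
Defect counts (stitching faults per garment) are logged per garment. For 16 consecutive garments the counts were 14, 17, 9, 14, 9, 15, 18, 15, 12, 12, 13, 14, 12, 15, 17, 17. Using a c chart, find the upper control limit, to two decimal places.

25.14

c̄ = (14 + 17 + 9 + 14 + 9 + 15 + 18 + 15 + 12 + 12 + 13 + 14 + 12 + 15 + 17 + 17) / 16 = 223 / 16 = 13.9375
UCL = c̄ + 3√c̄ = 13.9375 + 3 × √13.9375 = 13.9375 + 3 × 3.7333 = 25.1374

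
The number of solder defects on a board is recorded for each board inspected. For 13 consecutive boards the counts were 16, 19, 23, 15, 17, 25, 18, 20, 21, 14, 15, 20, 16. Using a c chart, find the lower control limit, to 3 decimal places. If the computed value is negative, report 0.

5.521

c̄ = (16 + 19 + 23 + 15 + 17 + 25 + 18 + 20 + 21 + 14 + 15 + 20 + 16) / 13 = 239 / 13 = 18.3846
LCL = c̄ − 3√c̄ = 18.3846 − 3 × 4.2877 = 5.5214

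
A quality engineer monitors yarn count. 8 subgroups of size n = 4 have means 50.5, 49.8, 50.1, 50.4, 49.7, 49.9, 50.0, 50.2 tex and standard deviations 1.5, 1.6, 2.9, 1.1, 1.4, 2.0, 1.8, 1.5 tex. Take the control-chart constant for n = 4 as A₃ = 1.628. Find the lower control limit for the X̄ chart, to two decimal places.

X̄̄ = (50.5 + 49.8 + 50.1 + 50.4 + 49.7 + 49.9 + 50.0 + 50.2) / 8 = 50.0750
s̄ = (1.5 + 1.6 + 2.9 + 1.1 + 1.4 + 2.0 + 1.8 + 1.5) / 8 = 1.7250
LCL = X̄̄ − A₃·s̄ = 50.0750 − 1.628 × 1.7250 = 47.2667

47.27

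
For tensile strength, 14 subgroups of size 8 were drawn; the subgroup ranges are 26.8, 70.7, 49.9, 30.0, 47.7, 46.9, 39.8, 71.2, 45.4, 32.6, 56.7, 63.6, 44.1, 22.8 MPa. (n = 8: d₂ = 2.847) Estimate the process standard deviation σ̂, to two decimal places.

16.26

R̄ = (26.8 + 70.7 + 49.9 + 30.0 + 47.7 + 46.9 + 39.8 + 71.2 + 45.4 + 32.6 + 56.7 + 63.6 + 44.1 + 22.8) / 14 = 46.3000
σ̂ = R̄ / d₂ = 46.3000 / 2.847 = 16.2627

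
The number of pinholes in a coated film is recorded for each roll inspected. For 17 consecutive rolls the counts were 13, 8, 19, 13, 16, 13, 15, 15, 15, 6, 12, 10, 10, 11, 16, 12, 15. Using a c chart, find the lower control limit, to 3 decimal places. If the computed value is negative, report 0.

c̄ = (13 + 8 + 19 + 13 + 16 + 13 + 15 + 15 + 15 + 6 + 12 + 10 + 10 + 11 + 16 + 12 + 15) / 17 = 219 / 17 = 12.8824
LCL = c̄ − 3√c̄ = 12.8824 − 3 × 3.5892 = 2.1148

2.115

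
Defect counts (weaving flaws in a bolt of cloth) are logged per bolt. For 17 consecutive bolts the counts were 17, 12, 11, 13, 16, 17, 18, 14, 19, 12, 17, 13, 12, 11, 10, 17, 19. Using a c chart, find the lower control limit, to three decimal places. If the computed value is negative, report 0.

3.130

c̄ = (17 + 12 + 11 + 13 + 16 + 17 + 18 + 14 + 19 + 12 + 17 + 13 + 12 + 11 + 10 + 17 + 19) / 17 = 248 / 17 = 14.5882
LCL = c̄ − 3√c̄ = 14.5882 − 3 × 3.8195 = 3.1299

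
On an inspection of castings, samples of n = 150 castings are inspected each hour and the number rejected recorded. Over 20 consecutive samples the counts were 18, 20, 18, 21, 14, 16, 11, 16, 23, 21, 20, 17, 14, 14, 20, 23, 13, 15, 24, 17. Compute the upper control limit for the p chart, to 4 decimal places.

0.1975

p̄ = Σdᵢ / (k·n) = 355 / (20 × 150) = 0.11833
UCL = p̄ + 3·√(p̄(1−p̄)/n) = 0.11833 + 3 × √(0.11833×0.88167/150) = 0.11833 + 3 × 0.02637 = 0.19745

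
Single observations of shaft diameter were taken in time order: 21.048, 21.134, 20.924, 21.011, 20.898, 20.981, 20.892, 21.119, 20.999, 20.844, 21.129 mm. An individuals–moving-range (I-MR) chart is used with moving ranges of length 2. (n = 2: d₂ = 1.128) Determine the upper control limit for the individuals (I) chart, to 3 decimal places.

X̄ = (21.048 + 21.134 + 20.924 + 21.011 + 20.898 + 20.981 + 20.892 + 21.119 + 20.999 + 20.844 + 21.129) / 11 = 20.9981
Moving ranges: 0.086, 0.210, 0.087, 0.113, 0.083, 0.089, 0.227, 0.120, 0.155, 0.285; M̄R̄ = 1.4550 / 10 = 0.1455
UCL = X̄ + 3·M̄R̄/d₂ = 20.9981 + 3 × 0.1455 / 1.128 = 21.3851

21.385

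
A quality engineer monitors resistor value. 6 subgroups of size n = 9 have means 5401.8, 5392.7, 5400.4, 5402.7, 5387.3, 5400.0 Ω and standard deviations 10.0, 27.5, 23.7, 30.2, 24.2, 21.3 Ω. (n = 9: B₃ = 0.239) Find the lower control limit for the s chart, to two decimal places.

5.45

s̄ = (10.0 + 27.5 + 23.7 + 30.2 + 24.2 + 21.3) / 6 = 22.8167
LCL_s = B₃·s̄ = 0.239 × 22.8167 = 5.4532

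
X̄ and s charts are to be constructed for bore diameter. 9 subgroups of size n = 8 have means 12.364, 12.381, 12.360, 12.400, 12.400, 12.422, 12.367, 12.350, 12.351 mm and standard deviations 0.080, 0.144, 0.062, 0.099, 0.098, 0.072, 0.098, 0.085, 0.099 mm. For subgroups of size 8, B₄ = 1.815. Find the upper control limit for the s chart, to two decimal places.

s̄ = (0.080 + 0.144 + 0.062 + 0.099 + 0.098 + 0.072 + 0.098 + 0.085 + 0.099) / 9 = 0.0930
UCL_s = B₄·s̄ = 1.815 × 0.0930 = 0.1688

0.17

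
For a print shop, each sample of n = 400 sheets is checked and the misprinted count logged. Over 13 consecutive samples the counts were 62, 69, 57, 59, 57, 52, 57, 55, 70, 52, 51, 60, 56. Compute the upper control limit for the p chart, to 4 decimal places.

0.1985

p̄ = Σdᵢ / (k·n) = 757 / (13 × 400) = 0.14558
UCL = p̄ + 3·√(p̄(1−p̄)/n) = 0.14558 + 3 × √(0.14558×0.85442/400) = 0.14558 + 3 × 0.01763 = 0.19848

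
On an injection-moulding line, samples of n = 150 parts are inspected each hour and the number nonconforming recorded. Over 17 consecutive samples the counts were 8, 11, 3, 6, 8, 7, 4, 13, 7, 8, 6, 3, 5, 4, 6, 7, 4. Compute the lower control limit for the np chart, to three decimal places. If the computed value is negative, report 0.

p̄ = Σdᵢ / (k·n) = 110 / (17 × 150) = 0.04314
LCL = np̄ − 3·√(np̄(1−p̄)) = 6.4706 − 3 × 2.4883 = -0.9942 → 0 (negative, so LCL = 0)

0.000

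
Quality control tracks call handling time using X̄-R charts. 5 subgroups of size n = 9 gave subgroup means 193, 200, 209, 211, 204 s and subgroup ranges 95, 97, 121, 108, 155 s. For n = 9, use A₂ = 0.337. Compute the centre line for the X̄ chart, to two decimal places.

X̄̄ = (193 + 200 + 209 + 211 + 204) / 5 = 1017.0000 / 5 = 203.4000
CL = X̄̄ = 203.4000

203.40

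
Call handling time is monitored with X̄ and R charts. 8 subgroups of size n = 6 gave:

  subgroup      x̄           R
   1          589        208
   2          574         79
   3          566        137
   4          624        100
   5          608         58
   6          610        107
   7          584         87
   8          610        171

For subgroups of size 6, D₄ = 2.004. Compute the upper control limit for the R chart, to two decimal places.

R̄ = (208 + 79 + 137 + 100 + 58 + 107 + 87 + 171) / 8 = 947.0000 / 8 = 118.3750
UCL_R = D₄·R̄ = 2.004 × 118.3750 = 237.2235

237.22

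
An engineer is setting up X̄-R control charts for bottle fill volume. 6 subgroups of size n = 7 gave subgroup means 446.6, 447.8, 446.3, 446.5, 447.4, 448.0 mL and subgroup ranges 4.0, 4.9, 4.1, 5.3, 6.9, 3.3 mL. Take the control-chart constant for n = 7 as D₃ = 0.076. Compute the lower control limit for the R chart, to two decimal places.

0.36

R̄ = (4.0 + 4.9 + 4.1 + 5.3 + 6.9 + 3.3) / 6 = 28.5000 / 6 = 4.7500
LCL_R = D₃·R̄ = 0.076 × 4.7500 = 0.3610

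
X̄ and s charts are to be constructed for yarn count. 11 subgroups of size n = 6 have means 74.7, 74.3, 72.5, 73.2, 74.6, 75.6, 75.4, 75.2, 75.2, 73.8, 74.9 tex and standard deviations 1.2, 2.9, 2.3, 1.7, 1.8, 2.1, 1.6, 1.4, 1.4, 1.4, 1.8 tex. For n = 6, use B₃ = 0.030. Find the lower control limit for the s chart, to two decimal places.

s̄ = (1.2 + 2.9 + 2.3 + 1.7 + 1.8 + 2.1 + 1.6 + 1.4 + 1.4 + 1.4 + 1.8) / 11 = 1.7818
LCL_s = B₃·s̄ = 0.030 × 1.7818 = 0.0535

0.05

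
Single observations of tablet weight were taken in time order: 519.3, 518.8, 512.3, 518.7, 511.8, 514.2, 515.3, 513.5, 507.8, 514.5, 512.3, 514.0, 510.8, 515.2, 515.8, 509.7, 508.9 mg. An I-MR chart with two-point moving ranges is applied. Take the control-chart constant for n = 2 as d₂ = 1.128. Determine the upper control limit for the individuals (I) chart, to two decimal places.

X̄ = (519.3 + 518.8 + 512.3 + 518.7 + 511.8 + 514.2 + 515.3 + 513.5 + 507.8 + 514.5 + 512.3 + 514.0 + 510.8 + 515.2 + 515.8 + 509.7 + 508.9) / 17 = 513.7000
Moving ranges: 0.5, 6.5, 6.4, 6.9, 2.4, 1.1, 1.8, 5.7, 6.7, 2.2, 1.7, 3.2, 4.4, 0.6, 6.1, 0.8; M̄R̄ = 57.0000 / 16 = 3.5625
UCL = X̄ + 3·M̄R̄/d₂ = 513.7000 + 3 × 3.5625 / 1.128 = 523.1747

523.17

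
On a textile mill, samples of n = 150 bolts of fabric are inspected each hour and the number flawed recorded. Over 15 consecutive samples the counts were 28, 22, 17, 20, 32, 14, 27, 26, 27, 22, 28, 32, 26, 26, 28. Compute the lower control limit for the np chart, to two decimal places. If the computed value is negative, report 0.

11.31

p̄ = Σdᵢ / (k·n) = 375 / (15 × 150) = 0.16667
LCL = np̄ − 3·√(np̄(1−p̄)) = 25.0000 − 3 × 4.5644 = 11.3069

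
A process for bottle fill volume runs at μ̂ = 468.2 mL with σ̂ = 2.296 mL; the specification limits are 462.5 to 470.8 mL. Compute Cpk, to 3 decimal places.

0.377

Cpu = (USL − μ̂) / (3σ̂) = (470.8 − 468.2) / (3 × 2.296) = 0.3775; Cpl = (μ̂ − LSL) / (3σ̂) = (468.2 − 462.5) / (3 × 2.296) = 0.8275; Cpk = min(Cpu, Cpl) = 0.3775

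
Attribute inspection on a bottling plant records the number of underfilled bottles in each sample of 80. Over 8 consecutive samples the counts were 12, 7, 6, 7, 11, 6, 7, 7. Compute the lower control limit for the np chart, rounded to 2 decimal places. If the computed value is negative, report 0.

0.00

p̄ = Σdᵢ / (k·n) = 63 / (8 × 80) = 0.09844
LCL = np̄ − 3·√(np̄(1−p̄)) = 7.8750 − 3 × 2.6645 = -0.1186 → 0 (negative, so LCL = 0)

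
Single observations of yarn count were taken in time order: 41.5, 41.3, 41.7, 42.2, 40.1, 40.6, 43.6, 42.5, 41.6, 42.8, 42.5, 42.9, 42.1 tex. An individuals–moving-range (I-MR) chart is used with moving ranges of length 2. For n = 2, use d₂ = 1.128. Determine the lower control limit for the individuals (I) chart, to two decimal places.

X̄ = (41.5 + 41.3 + 41.7 + 42.2 + 40.1 + 40.6 + 43.6 + 42.5 + 41.6 + 42.8 + 42.5 + 42.9 + 42.1) / 13 = 41.9538
Moving ranges: 0.2, 0.4, 0.5, 2.1, 0.5, 3.0, 1.1, 0.9, 1.2, 0.3, 0.4, 0.8; M̄R̄ = 11.4000 / 12 = 0.9500
LCL = X̄ − 3·M̄R̄/d₂ = 41.9538 − 3 × 0.9500 / 1.128 = 39.4273

39.43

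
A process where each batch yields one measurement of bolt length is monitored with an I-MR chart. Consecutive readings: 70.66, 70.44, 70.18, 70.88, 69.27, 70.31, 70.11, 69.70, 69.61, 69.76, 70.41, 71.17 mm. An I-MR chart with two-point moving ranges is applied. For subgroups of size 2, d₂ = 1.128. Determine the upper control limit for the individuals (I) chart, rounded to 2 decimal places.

X̄ = (70.66 + 70.44 + 70.18 + 70.88 + 69.27 + 70.31 + 70.11 + 69.70 + 69.61 + 69.76 + 70.41 + 71.17) / 12 = 70.2083
Moving ranges: 0.22, 0.26, 0.70, 1.61, 1.04, 0.20, 0.41, 0.09, 0.15, 0.65, 0.76; M̄R̄ = 6.0900 / 11 = 0.5536
UCL = X̄ + 3·M̄R̄/d₂ = 70.2083 + 3 × 0.5536 / 1.128 = 71.6808

71.68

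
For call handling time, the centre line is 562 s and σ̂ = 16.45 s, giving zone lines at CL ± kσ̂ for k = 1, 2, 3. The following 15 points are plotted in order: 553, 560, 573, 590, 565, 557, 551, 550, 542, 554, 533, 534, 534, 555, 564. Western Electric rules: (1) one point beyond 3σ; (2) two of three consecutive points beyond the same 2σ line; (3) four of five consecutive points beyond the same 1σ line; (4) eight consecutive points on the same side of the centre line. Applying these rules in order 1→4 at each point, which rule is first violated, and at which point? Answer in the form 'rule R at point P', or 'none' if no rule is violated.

rule 3 at point 13

Zone of each point (C = within 1σ̂, B = 1σ̂–2σ̂, A = 2σ̂–3σ̂, * = beyond 3σ̂; sign = side of CL): 1:-C, 2:-C, 3:+C, 4:+B, 5:+C, 6:-C, 7:-C, 8:-C, 9:-B, 10:-C, 11:-B, 12:-B, 13:-B, 14:-C, 15:+C
Rule 3 (four of five consecutive points beyond the same 1σ limit) is satisfied at point 13.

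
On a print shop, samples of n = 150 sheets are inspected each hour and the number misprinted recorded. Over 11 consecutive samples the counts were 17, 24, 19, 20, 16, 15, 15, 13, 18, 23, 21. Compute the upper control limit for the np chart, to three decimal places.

p̄ = Σdᵢ / (k·n) = 201 / (11 × 150) = 0.12182
UCL = np̄ + 3·√(np̄(1−p̄)) = 18.2727 + 3 × √(18.2727×0.87818) = 18.2727 + 3 × 4.0058 = 30.2903

30.290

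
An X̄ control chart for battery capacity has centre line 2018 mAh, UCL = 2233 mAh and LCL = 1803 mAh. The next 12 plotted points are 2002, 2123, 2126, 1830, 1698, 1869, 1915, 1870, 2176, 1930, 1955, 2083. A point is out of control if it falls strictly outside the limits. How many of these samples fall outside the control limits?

1

Compare each point to [1803, 2233]: sample 5 = 1698 < LCL.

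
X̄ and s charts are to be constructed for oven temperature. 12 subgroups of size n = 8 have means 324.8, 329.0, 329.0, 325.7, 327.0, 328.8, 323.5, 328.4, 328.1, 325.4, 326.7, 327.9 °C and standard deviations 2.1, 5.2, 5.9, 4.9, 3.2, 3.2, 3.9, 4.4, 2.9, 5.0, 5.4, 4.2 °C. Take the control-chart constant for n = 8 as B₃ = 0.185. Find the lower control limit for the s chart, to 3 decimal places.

0.775

s̄ = (2.1 + 5.2 + 5.9 + 4.9 + 3.2 + 3.2 + 3.9 + 4.4 + 2.9 + 5.0 + 5.4 + 4.2) / 12 = 4.1917
LCL_s = B₃·s̄ = 0.185 × 4.1917 = 0.7755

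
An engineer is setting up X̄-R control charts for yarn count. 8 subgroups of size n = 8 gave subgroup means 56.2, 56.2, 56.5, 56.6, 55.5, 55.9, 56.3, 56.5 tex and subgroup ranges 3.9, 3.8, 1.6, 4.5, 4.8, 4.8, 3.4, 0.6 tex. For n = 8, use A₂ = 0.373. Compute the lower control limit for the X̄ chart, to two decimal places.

54.93

X̄̄ = (56.2 + 56.2 + 56.5 + 56.6 + 55.5 + 55.9 + 56.3 + 56.5) / 8 = 449.7000 / 8 = 56.2125
R̄ = (3.9 + 3.8 + 1.6 + 4.5 + 4.8 + 4.8 + 3.4 + 0.6) / 8 = 27.4000 / 8 = 3.4250
LCL = X̄̄ − A₂·R̄ = 56.2125 − 0.373 × 3.4250 = 54.9350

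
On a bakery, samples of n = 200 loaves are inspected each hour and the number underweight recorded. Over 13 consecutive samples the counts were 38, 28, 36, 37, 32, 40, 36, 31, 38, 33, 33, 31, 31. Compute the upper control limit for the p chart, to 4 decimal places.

p̄ = Σdᵢ / (k·n) = 444 / (13 × 200) = 0.17077
UCL = p̄ + 3·√(p̄(1−p̄)/n) = 0.17077 + 3 × √(0.17077×0.82923/200) = 0.17077 + 3 × 0.02661 = 0.25060

0.2506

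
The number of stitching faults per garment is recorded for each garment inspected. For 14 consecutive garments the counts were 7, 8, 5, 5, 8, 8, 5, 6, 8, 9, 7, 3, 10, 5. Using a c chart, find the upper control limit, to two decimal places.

c̄ = (7 + 8 + 5 + 5 + 8 + 8 + 5 + 6 + 8 + 9 + 7 + 3 + 10 + 5) / 14 = 94 / 14 = 6.7143
UCL = c̄ + 3√c̄ = 6.7143 + 3 × √6.7143 = 6.7143 + 3 × 2.5912 = 14.4879

14.49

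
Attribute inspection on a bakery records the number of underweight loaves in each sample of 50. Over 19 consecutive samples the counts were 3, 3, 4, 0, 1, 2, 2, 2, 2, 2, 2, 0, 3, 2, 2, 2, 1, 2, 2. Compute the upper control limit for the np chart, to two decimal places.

6.05

p̄ = Σdᵢ / (k·n) = 37 / (19 × 50) = 0.03895
UCL = np̄ + 3·√(np̄(1−p̄)) = 1.9474 + 3 × √(1.9474×0.96105) = 1.9474 + 3 × 1.3680 = 6.0515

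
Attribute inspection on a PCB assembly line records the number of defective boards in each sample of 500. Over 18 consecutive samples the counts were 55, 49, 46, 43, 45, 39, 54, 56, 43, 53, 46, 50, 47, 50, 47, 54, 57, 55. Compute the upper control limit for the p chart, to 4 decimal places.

0.1388

p̄ = Σdᵢ / (k·n) = 889 / (18 × 500) = 0.09878
UCL = p̄ + 3·√(p̄(1−p̄)/n) = 0.09878 + 3 × √(0.09878×0.90122/500) = 0.09878 + 3 × 0.01334 = 0.13881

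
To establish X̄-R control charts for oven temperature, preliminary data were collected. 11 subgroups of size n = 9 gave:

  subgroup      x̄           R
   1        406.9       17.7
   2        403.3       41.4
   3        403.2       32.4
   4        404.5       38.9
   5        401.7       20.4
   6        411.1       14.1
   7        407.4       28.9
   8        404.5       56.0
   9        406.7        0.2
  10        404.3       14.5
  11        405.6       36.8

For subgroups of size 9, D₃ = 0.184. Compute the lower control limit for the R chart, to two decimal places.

5.04

R̄ = (17.7 + 41.4 + 32.4 + 38.9 + 20.4 + 14.1 + 28.9 + 56.0 + 0.2 + 14.5 + 36.8) / 11 = 301.3000 / 11 = 27.3909
LCL_R = D₃·R̄ = 0.184 × 27.3909 = 5.0399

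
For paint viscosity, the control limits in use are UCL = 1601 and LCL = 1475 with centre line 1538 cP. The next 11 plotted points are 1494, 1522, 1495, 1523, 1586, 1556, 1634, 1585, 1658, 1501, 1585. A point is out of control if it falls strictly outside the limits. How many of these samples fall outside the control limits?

Compare each point to [1475, 1601]: sample 7 = 1634 > UCL; sample 9 = 1658 > UCL.

2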